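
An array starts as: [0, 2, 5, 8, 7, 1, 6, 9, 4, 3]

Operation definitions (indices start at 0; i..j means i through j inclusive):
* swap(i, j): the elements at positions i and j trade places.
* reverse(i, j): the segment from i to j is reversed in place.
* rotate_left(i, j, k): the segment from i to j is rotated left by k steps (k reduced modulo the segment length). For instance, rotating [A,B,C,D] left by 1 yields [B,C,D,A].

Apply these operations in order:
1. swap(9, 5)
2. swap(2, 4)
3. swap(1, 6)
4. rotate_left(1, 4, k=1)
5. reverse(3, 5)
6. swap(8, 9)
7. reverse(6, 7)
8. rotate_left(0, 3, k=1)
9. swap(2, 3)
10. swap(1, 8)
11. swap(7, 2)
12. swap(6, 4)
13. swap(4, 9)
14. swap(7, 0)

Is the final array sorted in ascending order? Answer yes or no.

After 1 (swap(9, 5)): [0, 2, 5, 8, 7, 3, 6, 9, 4, 1]
After 2 (swap(2, 4)): [0, 2, 7, 8, 5, 3, 6, 9, 4, 1]
After 3 (swap(1, 6)): [0, 6, 7, 8, 5, 3, 2, 9, 4, 1]
After 4 (rotate_left(1, 4, k=1)): [0, 7, 8, 5, 6, 3, 2, 9, 4, 1]
After 5 (reverse(3, 5)): [0, 7, 8, 3, 6, 5, 2, 9, 4, 1]
After 6 (swap(8, 9)): [0, 7, 8, 3, 6, 5, 2, 9, 1, 4]
After 7 (reverse(6, 7)): [0, 7, 8, 3, 6, 5, 9, 2, 1, 4]
After 8 (rotate_left(0, 3, k=1)): [7, 8, 3, 0, 6, 5, 9, 2, 1, 4]
After 9 (swap(2, 3)): [7, 8, 0, 3, 6, 5, 9, 2, 1, 4]
After 10 (swap(1, 8)): [7, 1, 0, 3, 6, 5, 9, 2, 8, 4]
After 11 (swap(7, 2)): [7, 1, 2, 3, 6, 5, 9, 0, 8, 4]
After 12 (swap(6, 4)): [7, 1, 2, 3, 9, 5, 6, 0, 8, 4]
After 13 (swap(4, 9)): [7, 1, 2, 3, 4, 5, 6, 0, 8, 9]
After 14 (swap(7, 0)): [0, 1, 2, 3, 4, 5, 6, 7, 8, 9]

Answer: yes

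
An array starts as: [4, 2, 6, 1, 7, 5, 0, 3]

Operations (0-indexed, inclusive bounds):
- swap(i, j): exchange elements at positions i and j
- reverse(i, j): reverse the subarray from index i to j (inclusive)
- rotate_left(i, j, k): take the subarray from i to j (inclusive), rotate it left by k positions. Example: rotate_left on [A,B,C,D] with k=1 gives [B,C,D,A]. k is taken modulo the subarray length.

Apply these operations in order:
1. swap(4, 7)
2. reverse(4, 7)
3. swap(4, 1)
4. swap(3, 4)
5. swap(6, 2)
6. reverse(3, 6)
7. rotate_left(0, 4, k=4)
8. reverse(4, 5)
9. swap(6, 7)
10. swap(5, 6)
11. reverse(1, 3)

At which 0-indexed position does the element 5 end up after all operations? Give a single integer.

Answer: 1

Derivation:
After 1 (swap(4, 7)): [4, 2, 6, 1, 3, 5, 0, 7]
After 2 (reverse(4, 7)): [4, 2, 6, 1, 7, 0, 5, 3]
After 3 (swap(4, 1)): [4, 7, 6, 1, 2, 0, 5, 3]
After 4 (swap(3, 4)): [4, 7, 6, 2, 1, 0, 5, 3]
After 5 (swap(6, 2)): [4, 7, 5, 2, 1, 0, 6, 3]
After 6 (reverse(3, 6)): [4, 7, 5, 6, 0, 1, 2, 3]
After 7 (rotate_left(0, 4, k=4)): [0, 4, 7, 5, 6, 1, 2, 3]
After 8 (reverse(4, 5)): [0, 4, 7, 5, 1, 6, 2, 3]
After 9 (swap(6, 7)): [0, 4, 7, 5, 1, 6, 3, 2]
After 10 (swap(5, 6)): [0, 4, 7, 5, 1, 3, 6, 2]
After 11 (reverse(1, 3)): [0, 5, 7, 4, 1, 3, 6, 2]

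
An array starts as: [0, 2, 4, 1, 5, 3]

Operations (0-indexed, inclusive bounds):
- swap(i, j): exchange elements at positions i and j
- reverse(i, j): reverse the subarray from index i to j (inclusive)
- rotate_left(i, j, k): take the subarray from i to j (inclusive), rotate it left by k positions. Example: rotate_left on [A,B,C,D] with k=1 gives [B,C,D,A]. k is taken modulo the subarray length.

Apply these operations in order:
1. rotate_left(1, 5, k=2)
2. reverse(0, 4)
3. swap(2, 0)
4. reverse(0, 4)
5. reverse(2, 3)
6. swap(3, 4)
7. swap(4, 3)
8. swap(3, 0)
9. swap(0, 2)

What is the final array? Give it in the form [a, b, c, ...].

Answer: [3, 1, 2, 0, 5, 4]

Derivation:
After 1 (rotate_left(1, 5, k=2)): [0, 1, 5, 3, 2, 4]
After 2 (reverse(0, 4)): [2, 3, 5, 1, 0, 4]
After 3 (swap(2, 0)): [5, 3, 2, 1, 0, 4]
After 4 (reverse(0, 4)): [0, 1, 2, 3, 5, 4]
After 5 (reverse(2, 3)): [0, 1, 3, 2, 5, 4]
After 6 (swap(3, 4)): [0, 1, 3, 5, 2, 4]
After 7 (swap(4, 3)): [0, 1, 3, 2, 5, 4]
After 8 (swap(3, 0)): [2, 1, 3, 0, 5, 4]
After 9 (swap(0, 2)): [3, 1, 2, 0, 5, 4]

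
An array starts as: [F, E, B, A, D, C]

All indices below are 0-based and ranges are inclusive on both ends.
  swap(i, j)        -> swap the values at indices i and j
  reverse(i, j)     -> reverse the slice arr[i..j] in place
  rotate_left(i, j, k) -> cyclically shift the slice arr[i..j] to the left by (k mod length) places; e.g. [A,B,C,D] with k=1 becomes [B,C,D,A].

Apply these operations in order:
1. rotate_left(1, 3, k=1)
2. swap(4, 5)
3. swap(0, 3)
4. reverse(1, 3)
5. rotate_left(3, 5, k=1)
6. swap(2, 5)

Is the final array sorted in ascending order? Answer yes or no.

Answer: no

Derivation:
After 1 (rotate_left(1, 3, k=1)): [F, B, A, E, D, C]
After 2 (swap(4, 5)): [F, B, A, E, C, D]
After 3 (swap(0, 3)): [E, B, A, F, C, D]
After 4 (reverse(1, 3)): [E, F, A, B, C, D]
After 5 (rotate_left(3, 5, k=1)): [E, F, A, C, D, B]
After 6 (swap(2, 5)): [E, F, B, C, D, A]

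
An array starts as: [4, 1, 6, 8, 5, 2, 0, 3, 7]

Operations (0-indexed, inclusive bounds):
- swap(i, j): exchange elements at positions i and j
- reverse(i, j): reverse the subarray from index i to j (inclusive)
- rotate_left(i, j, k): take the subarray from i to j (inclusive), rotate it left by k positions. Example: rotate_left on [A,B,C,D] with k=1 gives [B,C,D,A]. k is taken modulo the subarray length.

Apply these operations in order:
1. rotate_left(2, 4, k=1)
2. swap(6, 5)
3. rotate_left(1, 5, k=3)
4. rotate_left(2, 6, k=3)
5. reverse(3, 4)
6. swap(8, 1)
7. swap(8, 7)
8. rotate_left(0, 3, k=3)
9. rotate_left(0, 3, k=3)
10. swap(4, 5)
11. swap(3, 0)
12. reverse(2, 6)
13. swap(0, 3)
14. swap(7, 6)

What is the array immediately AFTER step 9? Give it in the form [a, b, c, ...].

After 1 (rotate_left(2, 4, k=1)): [4, 1, 8, 5, 6, 2, 0, 3, 7]
After 2 (swap(6, 5)): [4, 1, 8, 5, 6, 0, 2, 3, 7]
After 3 (rotate_left(1, 5, k=3)): [4, 6, 0, 1, 8, 5, 2, 3, 7]
After 4 (rotate_left(2, 6, k=3)): [4, 6, 5, 2, 0, 1, 8, 3, 7]
After 5 (reverse(3, 4)): [4, 6, 5, 0, 2, 1, 8, 3, 7]
After 6 (swap(8, 1)): [4, 7, 5, 0, 2, 1, 8, 3, 6]
After 7 (swap(8, 7)): [4, 7, 5, 0, 2, 1, 8, 6, 3]
After 8 (rotate_left(0, 3, k=3)): [0, 4, 7, 5, 2, 1, 8, 6, 3]
After 9 (rotate_left(0, 3, k=3)): [5, 0, 4, 7, 2, 1, 8, 6, 3]

Answer: [5, 0, 4, 7, 2, 1, 8, 6, 3]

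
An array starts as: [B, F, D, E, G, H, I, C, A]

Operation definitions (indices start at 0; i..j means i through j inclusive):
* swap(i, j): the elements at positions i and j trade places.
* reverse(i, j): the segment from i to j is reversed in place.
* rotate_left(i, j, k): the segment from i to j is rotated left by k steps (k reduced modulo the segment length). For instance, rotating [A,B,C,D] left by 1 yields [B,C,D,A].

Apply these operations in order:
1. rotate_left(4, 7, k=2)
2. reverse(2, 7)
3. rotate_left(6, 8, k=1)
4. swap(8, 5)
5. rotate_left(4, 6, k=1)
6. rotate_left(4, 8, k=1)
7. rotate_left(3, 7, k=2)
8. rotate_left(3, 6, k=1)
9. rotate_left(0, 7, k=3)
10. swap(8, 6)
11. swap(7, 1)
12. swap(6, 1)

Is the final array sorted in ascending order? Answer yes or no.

Answer: no

Derivation:
After 1 (rotate_left(4, 7, k=2)): [B, F, D, E, I, C, G, H, A]
After 2 (reverse(2, 7)): [B, F, H, G, C, I, E, D, A]
After 3 (rotate_left(6, 8, k=1)): [B, F, H, G, C, I, D, A, E]
After 4 (swap(8, 5)): [B, F, H, G, C, E, D, A, I]
After 5 (rotate_left(4, 6, k=1)): [B, F, H, G, E, D, C, A, I]
After 6 (rotate_left(4, 8, k=1)): [B, F, H, G, D, C, A, I, E]
After 7 (rotate_left(3, 7, k=2)): [B, F, H, C, A, I, G, D, E]
After 8 (rotate_left(3, 6, k=1)): [B, F, H, A, I, G, C, D, E]
After 9 (rotate_left(0, 7, k=3)): [A, I, G, C, D, B, F, H, E]
After 10 (swap(8, 6)): [A, I, G, C, D, B, E, H, F]
After 11 (swap(7, 1)): [A, H, G, C, D, B, E, I, F]
After 12 (swap(6, 1)): [A, E, G, C, D, B, H, I, F]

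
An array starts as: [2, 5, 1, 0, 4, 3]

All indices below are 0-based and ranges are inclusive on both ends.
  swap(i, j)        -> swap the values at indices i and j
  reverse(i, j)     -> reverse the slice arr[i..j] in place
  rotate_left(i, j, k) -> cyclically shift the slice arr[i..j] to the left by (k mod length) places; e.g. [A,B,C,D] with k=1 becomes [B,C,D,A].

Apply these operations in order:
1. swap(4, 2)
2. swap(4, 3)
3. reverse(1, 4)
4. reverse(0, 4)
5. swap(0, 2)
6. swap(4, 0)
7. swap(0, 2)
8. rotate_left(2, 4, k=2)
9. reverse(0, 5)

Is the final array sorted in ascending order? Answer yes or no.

Answer: no

Derivation:
After 1 (swap(4, 2)): [2, 5, 4, 0, 1, 3]
After 2 (swap(4, 3)): [2, 5, 4, 1, 0, 3]
After 3 (reverse(1, 4)): [2, 0, 1, 4, 5, 3]
After 4 (reverse(0, 4)): [5, 4, 1, 0, 2, 3]
After 5 (swap(0, 2)): [1, 4, 5, 0, 2, 3]
After 6 (swap(4, 0)): [2, 4, 5, 0, 1, 3]
After 7 (swap(0, 2)): [5, 4, 2, 0, 1, 3]
After 8 (rotate_left(2, 4, k=2)): [5, 4, 1, 2, 0, 3]
After 9 (reverse(0, 5)): [3, 0, 2, 1, 4, 5]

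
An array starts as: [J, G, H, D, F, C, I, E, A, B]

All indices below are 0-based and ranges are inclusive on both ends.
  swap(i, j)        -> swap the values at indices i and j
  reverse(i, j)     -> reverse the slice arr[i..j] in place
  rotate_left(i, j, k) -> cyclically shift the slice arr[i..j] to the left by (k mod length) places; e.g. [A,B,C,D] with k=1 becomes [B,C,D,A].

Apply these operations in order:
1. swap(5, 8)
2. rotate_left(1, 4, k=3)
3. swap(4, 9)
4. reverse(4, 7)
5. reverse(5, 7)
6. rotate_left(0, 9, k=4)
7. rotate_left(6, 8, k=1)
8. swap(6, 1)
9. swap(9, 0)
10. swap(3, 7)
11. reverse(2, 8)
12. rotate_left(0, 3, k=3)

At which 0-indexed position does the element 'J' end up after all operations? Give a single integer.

After 1 (swap(5, 8)): [J, G, H, D, F, A, I, E, C, B]
After 2 (rotate_left(1, 4, k=3)): [J, F, G, H, D, A, I, E, C, B]
After 3 (swap(4, 9)): [J, F, G, H, B, A, I, E, C, D]
After 4 (reverse(4, 7)): [J, F, G, H, E, I, A, B, C, D]
After 5 (reverse(5, 7)): [J, F, G, H, E, B, A, I, C, D]
After 6 (rotate_left(0, 9, k=4)): [E, B, A, I, C, D, J, F, G, H]
After 7 (rotate_left(6, 8, k=1)): [E, B, A, I, C, D, F, G, J, H]
After 8 (swap(6, 1)): [E, F, A, I, C, D, B, G, J, H]
After 9 (swap(9, 0)): [H, F, A, I, C, D, B, G, J, E]
After 10 (swap(3, 7)): [H, F, A, G, C, D, B, I, J, E]
After 11 (reverse(2, 8)): [H, F, J, I, B, D, C, G, A, E]
After 12 (rotate_left(0, 3, k=3)): [I, H, F, J, B, D, C, G, A, E]

Answer: 3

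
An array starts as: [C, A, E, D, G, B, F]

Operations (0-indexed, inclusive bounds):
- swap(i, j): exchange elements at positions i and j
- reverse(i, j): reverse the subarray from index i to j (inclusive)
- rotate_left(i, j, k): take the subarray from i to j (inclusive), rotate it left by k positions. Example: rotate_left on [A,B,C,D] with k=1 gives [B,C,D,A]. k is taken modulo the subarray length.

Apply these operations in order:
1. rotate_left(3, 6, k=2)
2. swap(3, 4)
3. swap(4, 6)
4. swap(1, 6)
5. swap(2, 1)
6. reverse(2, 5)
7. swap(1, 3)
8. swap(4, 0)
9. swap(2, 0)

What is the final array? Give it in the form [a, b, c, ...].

After 1 (rotate_left(3, 6, k=2)): [C, A, E, B, F, D, G]
After 2 (swap(3, 4)): [C, A, E, F, B, D, G]
After 3 (swap(4, 6)): [C, A, E, F, G, D, B]
After 4 (swap(1, 6)): [C, B, E, F, G, D, A]
After 5 (swap(2, 1)): [C, E, B, F, G, D, A]
After 6 (reverse(2, 5)): [C, E, D, G, F, B, A]
After 7 (swap(1, 3)): [C, G, D, E, F, B, A]
After 8 (swap(4, 0)): [F, G, D, E, C, B, A]
After 9 (swap(2, 0)): [D, G, F, E, C, B, A]

Answer: [D, G, F, E, C, B, A]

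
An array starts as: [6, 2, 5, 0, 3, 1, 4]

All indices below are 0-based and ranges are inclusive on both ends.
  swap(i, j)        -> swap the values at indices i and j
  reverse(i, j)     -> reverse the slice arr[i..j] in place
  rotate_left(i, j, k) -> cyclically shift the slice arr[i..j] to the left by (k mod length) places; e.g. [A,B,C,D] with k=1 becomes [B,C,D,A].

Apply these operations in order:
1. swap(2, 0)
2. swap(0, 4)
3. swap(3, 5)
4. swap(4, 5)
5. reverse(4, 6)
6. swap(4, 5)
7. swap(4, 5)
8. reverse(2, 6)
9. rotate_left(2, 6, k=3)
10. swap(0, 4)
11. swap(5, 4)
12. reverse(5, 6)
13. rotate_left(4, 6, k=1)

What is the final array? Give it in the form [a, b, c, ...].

After 1 (swap(2, 0)): [5, 2, 6, 0, 3, 1, 4]
After 2 (swap(0, 4)): [3, 2, 6, 0, 5, 1, 4]
After 3 (swap(3, 5)): [3, 2, 6, 1, 5, 0, 4]
After 4 (swap(4, 5)): [3, 2, 6, 1, 0, 5, 4]
After 5 (reverse(4, 6)): [3, 2, 6, 1, 4, 5, 0]
After 6 (swap(4, 5)): [3, 2, 6, 1, 5, 4, 0]
After 7 (swap(4, 5)): [3, 2, 6, 1, 4, 5, 0]
After 8 (reverse(2, 6)): [3, 2, 0, 5, 4, 1, 6]
After 9 (rotate_left(2, 6, k=3)): [3, 2, 1, 6, 0, 5, 4]
After 10 (swap(0, 4)): [0, 2, 1, 6, 3, 5, 4]
After 11 (swap(5, 4)): [0, 2, 1, 6, 5, 3, 4]
After 12 (reverse(5, 6)): [0, 2, 1, 6, 5, 4, 3]
After 13 (rotate_left(4, 6, k=1)): [0, 2, 1, 6, 4, 3, 5]

Answer: [0, 2, 1, 6, 4, 3, 5]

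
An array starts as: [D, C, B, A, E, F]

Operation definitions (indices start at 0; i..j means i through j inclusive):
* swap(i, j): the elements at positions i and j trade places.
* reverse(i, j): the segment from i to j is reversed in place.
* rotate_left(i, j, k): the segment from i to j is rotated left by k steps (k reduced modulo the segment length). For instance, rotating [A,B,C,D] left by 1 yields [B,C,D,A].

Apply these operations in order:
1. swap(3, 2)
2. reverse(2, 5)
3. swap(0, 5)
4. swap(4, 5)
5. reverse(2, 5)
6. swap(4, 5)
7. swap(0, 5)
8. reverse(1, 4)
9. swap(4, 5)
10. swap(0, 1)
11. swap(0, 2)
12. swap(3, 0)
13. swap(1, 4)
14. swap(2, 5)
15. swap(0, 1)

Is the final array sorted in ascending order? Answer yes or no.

Answer: yes

Derivation:
After 1 (swap(3, 2)): [D, C, A, B, E, F]
After 2 (reverse(2, 5)): [D, C, F, E, B, A]
After 3 (swap(0, 5)): [A, C, F, E, B, D]
After 4 (swap(4, 5)): [A, C, F, E, D, B]
After 5 (reverse(2, 5)): [A, C, B, D, E, F]
After 6 (swap(4, 5)): [A, C, B, D, F, E]
After 7 (swap(0, 5)): [E, C, B, D, F, A]
After 8 (reverse(1, 4)): [E, F, D, B, C, A]
After 9 (swap(4, 5)): [E, F, D, B, A, C]
After 10 (swap(0, 1)): [F, E, D, B, A, C]
After 11 (swap(0, 2)): [D, E, F, B, A, C]
After 12 (swap(3, 0)): [B, E, F, D, A, C]
After 13 (swap(1, 4)): [B, A, F, D, E, C]
After 14 (swap(2, 5)): [B, A, C, D, E, F]
After 15 (swap(0, 1)): [A, B, C, D, E, F]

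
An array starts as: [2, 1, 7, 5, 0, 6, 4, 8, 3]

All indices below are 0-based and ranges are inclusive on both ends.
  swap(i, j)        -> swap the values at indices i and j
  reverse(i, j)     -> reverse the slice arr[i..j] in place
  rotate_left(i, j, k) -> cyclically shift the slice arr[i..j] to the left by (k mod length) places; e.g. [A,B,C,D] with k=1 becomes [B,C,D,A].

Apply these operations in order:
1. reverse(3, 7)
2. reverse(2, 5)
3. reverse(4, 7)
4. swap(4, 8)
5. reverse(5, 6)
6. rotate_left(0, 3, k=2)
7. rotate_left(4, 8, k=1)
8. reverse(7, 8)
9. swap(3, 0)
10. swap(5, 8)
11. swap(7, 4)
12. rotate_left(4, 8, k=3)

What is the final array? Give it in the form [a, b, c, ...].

After 1 (reverse(3, 7)): [2, 1, 7, 8, 4, 6, 0, 5, 3]
After 2 (reverse(2, 5)): [2, 1, 6, 4, 8, 7, 0, 5, 3]
After 3 (reverse(4, 7)): [2, 1, 6, 4, 5, 0, 7, 8, 3]
After 4 (swap(4, 8)): [2, 1, 6, 4, 3, 0, 7, 8, 5]
After 5 (reverse(5, 6)): [2, 1, 6, 4, 3, 7, 0, 8, 5]
After 6 (rotate_left(0, 3, k=2)): [6, 4, 2, 1, 3, 7, 0, 8, 5]
After 7 (rotate_left(4, 8, k=1)): [6, 4, 2, 1, 7, 0, 8, 5, 3]
After 8 (reverse(7, 8)): [6, 4, 2, 1, 7, 0, 8, 3, 5]
After 9 (swap(3, 0)): [1, 4, 2, 6, 7, 0, 8, 3, 5]
After 10 (swap(5, 8)): [1, 4, 2, 6, 7, 5, 8, 3, 0]
After 11 (swap(7, 4)): [1, 4, 2, 6, 3, 5, 8, 7, 0]
After 12 (rotate_left(4, 8, k=3)): [1, 4, 2, 6, 7, 0, 3, 5, 8]

Answer: [1, 4, 2, 6, 7, 0, 3, 5, 8]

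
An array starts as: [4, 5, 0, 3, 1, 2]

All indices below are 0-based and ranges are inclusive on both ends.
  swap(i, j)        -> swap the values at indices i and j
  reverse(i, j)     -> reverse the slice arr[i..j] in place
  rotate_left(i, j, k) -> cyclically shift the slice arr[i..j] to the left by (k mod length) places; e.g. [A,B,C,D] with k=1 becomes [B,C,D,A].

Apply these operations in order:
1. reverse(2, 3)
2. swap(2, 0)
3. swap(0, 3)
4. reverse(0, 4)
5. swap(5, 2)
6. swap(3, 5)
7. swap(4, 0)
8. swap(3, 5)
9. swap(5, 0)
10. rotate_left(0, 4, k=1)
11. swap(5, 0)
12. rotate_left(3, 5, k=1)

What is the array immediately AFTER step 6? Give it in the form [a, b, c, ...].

Answer: [1, 3, 2, 4, 0, 5]

Derivation:
After 1 (reverse(2, 3)): [4, 5, 3, 0, 1, 2]
After 2 (swap(2, 0)): [3, 5, 4, 0, 1, 2]
After 3 (swap(0, 3)): [0, 5, 4, 3, 1, 2]
After 4 (reverse(0, 4)): [1, 3, 4, 5, 0, 2]
After 5 (swap(5, 2)): [1, 3, 2, 5, 0, 4]
After 6 (swap(3, 5)): [1, 3, 2, 4, 0, 5]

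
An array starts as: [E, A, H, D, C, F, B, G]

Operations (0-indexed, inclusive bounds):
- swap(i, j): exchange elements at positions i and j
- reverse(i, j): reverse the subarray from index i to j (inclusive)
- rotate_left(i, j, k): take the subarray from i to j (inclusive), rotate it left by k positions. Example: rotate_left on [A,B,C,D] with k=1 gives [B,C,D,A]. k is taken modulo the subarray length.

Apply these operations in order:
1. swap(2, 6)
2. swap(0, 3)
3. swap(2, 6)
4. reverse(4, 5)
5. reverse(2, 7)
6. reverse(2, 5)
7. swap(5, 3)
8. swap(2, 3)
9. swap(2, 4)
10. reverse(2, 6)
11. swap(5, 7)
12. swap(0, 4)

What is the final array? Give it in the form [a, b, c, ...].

After 1 (swap(2, 6)): [E, A, B, D, C, F, H, G]
After 2 (swap(0, 3)): [D, A, B, E, C, F, H, G]
After 3 (swap(2, 6)): [D, A, H, E, C, F, B, G]
After 4 (reverse(4, 5)): [D, A, H, E, F, C, B, G]
After 5 (reverse(2, 7)): [D, A, G, B, C, F, E, H]
After 6 (reverse(2, 5)): [D, A, F, C, B, G, E, H]
After 7 (swap(5, 3)): [D, A, F, G, B, C, E, H]
After 8 (swap(2, 3)): [D, A, G, F, B, C, E, H]
After 9 (swap(2, 4)): [D, A, B, F, G, C, E, H]
After 10 (reverse(2, 6)): [D, A, E, C, G, F, B, H]
After 11 (swap(5, 7)): [D, A, E, C, G, H, B, F]
After 12 (swap(0, 4)): [G, A, E, C, D, H, B, F]

Answer: [G, A, E, C, D, H, B, F]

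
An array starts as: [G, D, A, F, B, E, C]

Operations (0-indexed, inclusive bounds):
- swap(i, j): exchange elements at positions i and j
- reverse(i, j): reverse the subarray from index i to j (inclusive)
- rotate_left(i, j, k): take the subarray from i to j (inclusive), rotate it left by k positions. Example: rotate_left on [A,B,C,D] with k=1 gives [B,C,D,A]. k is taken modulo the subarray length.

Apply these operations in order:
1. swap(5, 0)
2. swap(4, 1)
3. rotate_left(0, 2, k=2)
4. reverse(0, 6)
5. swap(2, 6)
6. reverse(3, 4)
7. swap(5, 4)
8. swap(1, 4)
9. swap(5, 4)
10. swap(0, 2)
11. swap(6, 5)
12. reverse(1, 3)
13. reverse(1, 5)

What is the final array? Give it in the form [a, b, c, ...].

After 1 (swap(5, 0)): [E, D, A, F, B, G, C]
After 2 (swap(4, 1)): [E, B, A, F, D, G, C]
After 3 (rotate_left(0, 2, k=2)): [A, E, B, F, D, G, C]
After 4 (reverse(0, 6)): [C, G, D, F, B, E, A]
After 5 (swap(2, 6)): [C, G, A, F, B, E, D]
After 6 (reverse(3, 4)): [C, G, A, B, F, E, D]
After 7 (swap(5, 4)): [C, G, A, B, E, F, D]
After 8 (swap(1, 4)): [C, E, A, B, G, F, D]
After 9 (swap(5, 4)): [C, E, A, B, F, G, D]
After 10 (swap(0, 2)): [A, E, C, B, F, G, D]
After 11 (swap(6, 5)): [A, E, C, B, F, D, G]
After 12 (reverse(1, 3)): [A, B, C, E, F, D, G]
After 13 (reverse(1, 5)): [A, D, F, E, C, B, G]

Answer: [A, D, F, E, C, B, G]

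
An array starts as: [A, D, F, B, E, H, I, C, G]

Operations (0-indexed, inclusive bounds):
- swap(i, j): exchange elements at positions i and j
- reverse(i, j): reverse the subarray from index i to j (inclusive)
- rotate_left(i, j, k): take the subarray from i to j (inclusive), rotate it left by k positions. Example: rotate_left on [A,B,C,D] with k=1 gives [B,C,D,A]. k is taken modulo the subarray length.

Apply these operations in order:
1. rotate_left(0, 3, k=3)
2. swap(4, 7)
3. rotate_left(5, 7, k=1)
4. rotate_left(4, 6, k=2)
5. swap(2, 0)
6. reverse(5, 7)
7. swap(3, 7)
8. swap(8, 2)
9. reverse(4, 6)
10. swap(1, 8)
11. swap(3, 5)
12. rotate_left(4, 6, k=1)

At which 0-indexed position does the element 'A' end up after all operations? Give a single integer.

After 1 (rotate_left(0, 3, k=3)): [B, A, D, F, E, H, I, C, G]
After 2 (swap(4, 7)): [B, A, D, F, C, H, I, E, G]
After 3 (rotate_left(5, 7, k=1)): [B, A, D, F, C, I, E, H, G]
After 4 (rotate_left(4, 6, k=2)): [B, A, D, F, E, C, I, H, G]
After 5 (swap(2, 0)): [D, A, B, F, E, C, I, H, G]
After 6 (reverse(5, 7)): [D, A, B, F, E, H, I, C, G]
After 7 (swap(3, 7)): [D, A, B, C, E, H, I, F, G]
After 8 (swap(8, 2)): [D, A, G, C, E, H, I, F, B]
After 9 (reverse(4, 6)): [D, A, G, C, I, H, E, F, B]
After 10 (swap(1, 8)): [D, B, G, C, I, H, E, F, A]
After 11 (swap(3, 5)): [D, B, G, H, I, C, E, F, A]
After 12 (rotate_left(4, 6, k=1)): [D, B, G, H, C, E, I, F, A]

Answer: 8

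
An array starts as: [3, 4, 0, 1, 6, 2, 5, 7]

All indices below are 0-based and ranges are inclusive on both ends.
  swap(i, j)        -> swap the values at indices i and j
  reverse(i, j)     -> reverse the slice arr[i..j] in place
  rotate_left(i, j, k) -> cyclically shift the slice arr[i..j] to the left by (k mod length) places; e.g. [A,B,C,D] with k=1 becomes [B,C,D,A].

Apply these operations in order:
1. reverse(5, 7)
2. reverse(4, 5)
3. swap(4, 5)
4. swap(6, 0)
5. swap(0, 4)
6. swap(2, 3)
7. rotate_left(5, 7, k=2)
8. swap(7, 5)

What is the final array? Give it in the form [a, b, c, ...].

Answer: [6, 4, 1, 0, 5, 3, 7, 2]

Derivation:
After 1 (reverse(5, 7)): [3, 4, 0, 1, 6, 7, 5, 2]
After 2 (reverse(4, 5)): [3, 4, 0, 1, 7, 6, 5, 2]
After 3 (swap(4, 5)): [3, 4, 0, 1, 6, 7, 5, 2]
After 4 (swap(6, 0)): [5, 4, 0, 1, 6, 7, 3, 2]
After 5 (swap(0, 4)): [6, 4, 0, 1, 5, 7, 3, 2]
After 6 (swap(2, 3)): [6, 4, 1, 0, 5, 7, 3, 2]
After 7 (rotate_left(5, 7, k=2)): [6, 4, 1, 0, 5, 2, 7, 3]
After 8 (swap(7, 5)): [6, 4, 1, 0, 5, 3, 7, 2]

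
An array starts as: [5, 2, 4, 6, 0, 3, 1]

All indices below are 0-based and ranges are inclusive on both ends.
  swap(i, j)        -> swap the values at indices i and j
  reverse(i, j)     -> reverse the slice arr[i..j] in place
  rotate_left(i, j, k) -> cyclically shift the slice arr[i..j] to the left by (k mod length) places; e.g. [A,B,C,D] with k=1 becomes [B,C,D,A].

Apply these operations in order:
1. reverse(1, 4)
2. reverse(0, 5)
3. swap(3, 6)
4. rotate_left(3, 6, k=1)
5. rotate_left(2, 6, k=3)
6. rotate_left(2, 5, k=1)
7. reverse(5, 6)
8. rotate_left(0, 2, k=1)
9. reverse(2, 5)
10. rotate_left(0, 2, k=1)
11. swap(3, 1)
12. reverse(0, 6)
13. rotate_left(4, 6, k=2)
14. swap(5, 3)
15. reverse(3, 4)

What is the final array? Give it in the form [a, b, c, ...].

Answer: [6, 3, 4, 1, 2, 5, 0]

Derivation:
After 1 (reverse(1, 4)): [5, 0, 6, 4, 2, 3, 1]
After 2 (reverse(0, 5)): [3, 2, 4, 6, 0, 5, 1]
After 3 (swap(3, 6)): [3, 2, 4, 1, 0, 5, 6]
After 4 (rotate_left(3, 6, k=1)): [3, 2, 4, 0, 5, 6, 1]
After 5 (rotate_left(2, 6, k=3)): [3, 2, 6, 1, 4, 0, 5]
After 6 (rotate_left(2, 5, k=1)): [3, 2, 1, 4, 0, 6, 5]
After 7 (reverse(5, 6)): [3, 2, 1, 4, 0, 5, 6]
After 8 (rotate_left(0, 2, k=1)): [2, 1, 3, 4, 0, 5, 6]
After 9 (reverse(2, 5)): [2, 1, 5, 0, 4, 3, 6]
After 10 (rotate_left(0, 2, k=1)): [1, 5, 2, 0, 4, 3, 6]
After 11 (swap(3, 1)): [1, 0, 2, 5, 4, 3, 6]
After 12 (reverse(0, 6)): [6, 3, 4, 5, 2, 0, 1]
After 13 (rotate_left(4, 6, k=2)): [6, 3, 4, 5, 1, 2, 0]
After 14 (swap(5, 3)): [6, 3, 4, 2, 1, 5, 0]
After 15 (reverse(3, 4)): [6, 3, 4, 1, 2, 5, 0]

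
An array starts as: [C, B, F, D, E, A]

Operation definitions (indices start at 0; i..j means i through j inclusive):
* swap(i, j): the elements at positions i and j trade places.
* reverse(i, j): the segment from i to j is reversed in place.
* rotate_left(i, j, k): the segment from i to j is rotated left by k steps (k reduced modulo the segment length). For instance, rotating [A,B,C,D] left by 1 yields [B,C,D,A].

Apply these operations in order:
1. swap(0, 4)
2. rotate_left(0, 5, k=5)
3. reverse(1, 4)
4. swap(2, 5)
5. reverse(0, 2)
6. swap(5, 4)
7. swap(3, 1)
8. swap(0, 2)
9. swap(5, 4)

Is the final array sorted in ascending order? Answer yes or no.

Answer: yes

Derivation:
After 1 (swap(0, 4)): [E, B, F, D, C, A]
After 2 (rotate_left(0, 5, k=5)): [A, E, B, F, D, C]
After 3 (reverse(1, 4)): [A, D, F, B, E, C]
After 4 (swap(2, 5)): [A, D, C, B, E, F]
After 5 (reverse(0, 2)): [C, D, A, B, E, F]
After 6 (swap(5, 4)): [C, D, A, B, F, E]
After 7 (swap(3, 1)): [C, B, A, D, F, E]
After 8 (swap(0, 2)): [A, B, C, D, F, E]
After 9 (swap(5, 4)): [A, B, C, D, E, F]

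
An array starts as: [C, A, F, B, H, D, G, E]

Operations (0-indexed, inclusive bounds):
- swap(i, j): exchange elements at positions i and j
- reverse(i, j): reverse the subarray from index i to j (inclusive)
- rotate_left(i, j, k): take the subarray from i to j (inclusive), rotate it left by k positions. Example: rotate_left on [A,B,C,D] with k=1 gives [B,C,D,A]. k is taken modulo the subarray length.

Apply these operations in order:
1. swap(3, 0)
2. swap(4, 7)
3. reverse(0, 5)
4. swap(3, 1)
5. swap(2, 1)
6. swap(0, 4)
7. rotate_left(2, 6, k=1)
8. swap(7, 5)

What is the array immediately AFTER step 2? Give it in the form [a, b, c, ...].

Answer: [B, A, F, C, E, D, G, H]

Derivation:
After 1 (swap(3, 0)): [B, A, F, C, H, D, G, E]
After 2 (swap(4, 7)): [B, A, F, C, E, D, G, H]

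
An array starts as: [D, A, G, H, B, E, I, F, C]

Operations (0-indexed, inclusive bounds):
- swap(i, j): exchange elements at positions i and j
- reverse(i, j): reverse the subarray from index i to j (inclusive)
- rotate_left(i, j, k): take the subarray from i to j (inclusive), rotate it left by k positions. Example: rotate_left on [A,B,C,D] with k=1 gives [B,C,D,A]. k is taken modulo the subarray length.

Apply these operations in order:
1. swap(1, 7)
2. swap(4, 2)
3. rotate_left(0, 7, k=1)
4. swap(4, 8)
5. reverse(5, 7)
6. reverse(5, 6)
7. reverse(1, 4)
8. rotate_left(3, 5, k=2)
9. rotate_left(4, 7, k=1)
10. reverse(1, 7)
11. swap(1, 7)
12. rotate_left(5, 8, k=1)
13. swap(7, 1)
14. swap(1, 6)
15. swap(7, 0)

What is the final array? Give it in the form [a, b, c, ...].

Answer: [C, H, I, D, B, G, E, F, A]

Derivation:
After 1 (swap(1, 7)): [D, F, G, H, B, E, I, A, C]
After 2 (swap(4, 2)): [D, F, B, H, G, E, I, A, C]
After 3 (rotate_left(0, 7, k=1)): [F, B, H, G, E, I, A, D, C]
After 4 (swap(4, 8)): [F, B, H, G, C, I, A, D, E]
After 5 (reverse(5, 7)): [F, B, H, G, C, D, A, I, E]
After 6 (reverse(5, 6)): [F, B, H, G, C, A, D, I, E]
After 7 (reverse(1, 4)): [F, C, G, H, B, A, D, I, E]
After 8 (rotate_left(3, 5, k=2)): [F, C, G, A, H, B, D, I, E]
After 9 (rotate_left(4, 7, k=1)): [F, C, G, A, B, D, I, H, E]
After 10 (reverse(1, 7)): [F, H, I, D, B, A, G, C, E]
After 11 (swap(1, 7)): [F, C, I, D, B, A, G, H, E]
After 12 (rotate_left(5, 8, k=1)): [F, C, I, D, B, G, H, E, A]
After 13 (swap(7, 1)): [F, E, I, D, B, G, H, C, A]
After 14 (swap(1, 6)): [F, H, I, D, B, G, E, C, A]
After 15 (swap(7, 0)): [C, H, I, D, B, G, E, F, A]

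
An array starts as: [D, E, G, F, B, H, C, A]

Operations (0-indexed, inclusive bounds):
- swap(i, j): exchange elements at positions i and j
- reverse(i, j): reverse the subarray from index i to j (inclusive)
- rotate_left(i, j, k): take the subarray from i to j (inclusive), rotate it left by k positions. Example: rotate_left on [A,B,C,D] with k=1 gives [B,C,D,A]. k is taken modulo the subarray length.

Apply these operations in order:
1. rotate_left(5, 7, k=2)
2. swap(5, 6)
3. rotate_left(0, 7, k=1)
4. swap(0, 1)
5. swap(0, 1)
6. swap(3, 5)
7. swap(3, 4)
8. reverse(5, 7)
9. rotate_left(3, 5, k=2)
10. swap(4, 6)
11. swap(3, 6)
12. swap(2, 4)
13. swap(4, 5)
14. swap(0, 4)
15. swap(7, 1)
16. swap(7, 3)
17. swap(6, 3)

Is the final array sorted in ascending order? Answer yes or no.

Answer: yes

Derivation:
After 1 (rotate_left(5, 7, k=2)): [D, E, G, F, B, A, H, C]
After 2 (swap(5, 6)): [D, E, G, F, B, H, A, C]
After 3 (rotate_left(0, 7, k=1)): [E, G, F, B, H, A, C, D]
After 4 (swap(0, 1)): [G, E, F, B, H, A, C, D]
After 5 (swap(0, 1)): [E, G, F, B, H, A, C, D]
After 6 (swap(3, 5)): [E, G, F, A, H, B, C, D]
After 7 (swap(3, 4)): [E, G, F, H, A, B, C, D]
After 8 (reverse(5, 7)): [E, G, F, H, A, D, C, B]
After 9 (rotate_left(3, 5, k=2)): [E, G, F, D, H, A, C, B]
After 10 (swap(4, 6)): [E, G, F, D, C, A, H, B]
After 11 (swap(3, 6)): [E, G, F, H, C, A, D, B]
After 12 (swap(2, 4)): [E, G, C, H, F, A, D, B]
After 13 (swap(4, 5)): [E, G, C, H, A, F, D, B]
After 14 (swap(0, 4)): [A, G, C, H, E, F, D, B]
After 15 (swap(7, 1)): [A, B, C, H, E, F, D, G]
After 16 (swap(7, 3)): [A, B, C, G, E, F, D, H]
After 17 (swap(6, 3)): [A, B, C, D, E, F, G, H]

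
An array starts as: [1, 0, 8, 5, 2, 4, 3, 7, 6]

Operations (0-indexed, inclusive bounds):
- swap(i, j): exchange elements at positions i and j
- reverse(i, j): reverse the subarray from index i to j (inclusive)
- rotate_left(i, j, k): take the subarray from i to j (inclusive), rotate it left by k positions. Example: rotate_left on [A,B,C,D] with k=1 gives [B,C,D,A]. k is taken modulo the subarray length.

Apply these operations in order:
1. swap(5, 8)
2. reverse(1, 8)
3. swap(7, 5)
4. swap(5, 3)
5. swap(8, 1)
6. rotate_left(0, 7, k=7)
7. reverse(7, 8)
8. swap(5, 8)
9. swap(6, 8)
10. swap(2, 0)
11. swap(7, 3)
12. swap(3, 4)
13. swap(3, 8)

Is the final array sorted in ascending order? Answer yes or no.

After 1 (swap(5, 8)): [1, 0, 8, 5, 2, 6, 3, 7, 4]
After 2 (reverse(1, 8)): [1, 4, 7, 3, 6, 2, 5, 8, 0]
After 3 (swap(7, 5)): [1, 4, 7, 3, 6, 8, 5, 2, 0]
After 4 (swap(5, 3)): [1, 4, 7, 8, 6, 3, 5, 2, 0]
After 5 (swap(8, 1)): [1, 0, 7, 8, 6, 3, 5, 2, 4]
After 6 (rotate_left(0, 7, k=7)): [2, 1, 0, 7, 8, 6, 3, 5, 4]
After 7 (reverse(7, 8)): [2, 1, 0, 7, 8, 6, 3, 4, 5]
After 8 (swap(5, 8)): [2, 1, 0, 7, 8, 5, 3, 4, 6]
After 9 (swap(6, 8)): [2, 1, 0, 7, 8, 5, 6, 4, 3]
After 10 (swap(2, 0)): [0, 1, 2, 7, 8, 5, 6, 4, 3]
After 11 (swap(7, 3)): [0, 1, 2, 4, 8, 5, 6, 7, 3]
After 12 (swap(3, 4)): [0, 1, 2, 8, 4, 5, 6, 7, 3]
After 13 (swap(3, 8)): [0, 1, 2, 3, 4, 5, 6, 7, 8]

Answer: yes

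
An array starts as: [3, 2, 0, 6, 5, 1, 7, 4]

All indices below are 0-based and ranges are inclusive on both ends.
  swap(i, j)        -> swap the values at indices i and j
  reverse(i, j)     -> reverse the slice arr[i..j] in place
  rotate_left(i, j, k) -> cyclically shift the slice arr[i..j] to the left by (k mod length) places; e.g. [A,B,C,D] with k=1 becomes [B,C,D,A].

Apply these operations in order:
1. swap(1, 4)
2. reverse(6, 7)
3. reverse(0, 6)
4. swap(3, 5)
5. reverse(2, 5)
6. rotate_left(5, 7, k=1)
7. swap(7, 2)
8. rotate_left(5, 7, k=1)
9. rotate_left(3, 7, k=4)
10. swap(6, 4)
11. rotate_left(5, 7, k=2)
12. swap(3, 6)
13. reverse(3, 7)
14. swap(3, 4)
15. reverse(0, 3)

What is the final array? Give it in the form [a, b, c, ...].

After 1 (swap(1, 4)): [3, 5, 0, 6, 2, 1, 7, 4]
After 2 (reverse(6, 7)): [3, 5, 0, 6, 2, 1, 4, 7]
After 3 (reverse(0, 6)): [4, 1, 2, 6, 0, 5, 3, 7]
After 4 (swap(3, 5)): [4, 1, 2, 5, 0, 6, 3, 7]
After 5 (reverse(2, 5)): [4, 1, 6, 0, 5, 2, 3, 7]
After 6 (rotate_left(5, 7, k=1)): [4, 1, 6, 0, 5, 3, 7, 2]
After 7 (swap(7, 2)): [4, 1, 2, 0, 5, 3, 7, 6]
After 8 (rotate_left(5, 7, k=1)): [4, 1, 2, 0, 5, 7, 6, 3]
After 9 (rotate_left(3, 7, k=4)): [4, 1, 2, 3, 0, 5, 7, 6]
After 10 (swap(6, 4)): [4, 1, 2, 3, 7, 5, 0, 6]
After 11 (rotate_left(5, 7, k=2)): [4, 1, 2, 3, 7, 6, 5, 0]
After 12 (swap(3, 6)): [4, 1, 2, 5, 7, 6, 3, 0]
After 13 (reverse(3, 7)): [4, 1, 2, 0, 3, 6, 7, 5]
After 14 (swap(3, 4)): [4, 1, 2, 3, 0, 6, 7, 5]
After 15 (reverse(0, 3)): [3, 2, 1, 4, 0, 6, 7, 5]

Answer: [3, 2, 1, 4, 0, 6, 7, 5]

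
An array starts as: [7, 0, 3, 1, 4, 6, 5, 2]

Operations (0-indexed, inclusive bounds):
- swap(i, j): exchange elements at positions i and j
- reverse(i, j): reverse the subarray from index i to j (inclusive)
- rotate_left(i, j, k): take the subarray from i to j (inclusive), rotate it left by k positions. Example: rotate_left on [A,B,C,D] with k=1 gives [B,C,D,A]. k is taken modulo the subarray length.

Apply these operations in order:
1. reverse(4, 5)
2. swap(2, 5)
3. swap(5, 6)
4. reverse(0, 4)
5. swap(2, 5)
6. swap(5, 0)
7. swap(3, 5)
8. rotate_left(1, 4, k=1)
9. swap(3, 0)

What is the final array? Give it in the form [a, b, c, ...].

After 1 (reverse(4, 5)): [7, 0, 3, 1, 6, 4, 5, 2]
After 2 (swap(2, 5)): [7, 0, 4, 1, 6, 3, 5, 2]
After 3 (swap(5, 6)): [7, 0, 4, 1, 6, 5, 3, 2]
After 4 (reverse(0, 4)): [6, 1, 4, 0, 7, 5, 3, 2]
After 5 (swap(2, 5)): [6, 1, 5, 0, 7, 4, 3, 2]
After 6 (swap(5, 0)): [4, 1, 5, 0, 7, 6, 3, 2]
After 7 (swap(3, 5)): [4, 1, 5, 6, 7, 0, 3, 2]
After 8 (rotate_left(1, 4, k=1)): [4, 5, 6, 7, 1, 0, 3, 2]
After 9 (swap(3, 0)): [7, 5, 6, 4, 1, 0, 3, 2]

Answer: [7, 5, 6, 4, 1, 0, 3, 2]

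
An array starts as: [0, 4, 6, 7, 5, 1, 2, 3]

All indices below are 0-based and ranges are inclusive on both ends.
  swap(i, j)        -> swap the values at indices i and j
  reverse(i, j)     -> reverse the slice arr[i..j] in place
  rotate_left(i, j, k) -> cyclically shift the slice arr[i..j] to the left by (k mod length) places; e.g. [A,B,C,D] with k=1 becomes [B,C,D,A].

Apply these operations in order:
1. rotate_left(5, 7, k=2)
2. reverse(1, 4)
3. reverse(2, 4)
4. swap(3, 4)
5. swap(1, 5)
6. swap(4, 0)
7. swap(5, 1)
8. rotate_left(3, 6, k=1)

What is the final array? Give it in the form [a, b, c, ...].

Answer: [6, 5, 4, 0, 3, 1, 7, 2]

Derivation:
After 1 (rotate_left(5, 7, k=2)): [0, 4, 6, 7, 5, 3, 1, 2]
After 2 (reverse(1, 4)): [0, 5, 7, 6, 4, 3, 1, 2]
After 3 (reverse(2, 4)): [0, 5, 4, 6, 7, 3, 1, 2]
After 4 (swap(3, 4)): [0, 5, 4, 7, 6, 3, 1, 2]
After 5 (swap(1, 5)): [0, 3, 4, 7, 6, 5, 1, 2]
After 6 (swap(4, 0)): [6, 3, 4, 7, 0, 5, 1, 2]
After 7 (swap(5, 1)): [6, 5, 4, 7, 0, 3, 1, 2]
After 8 (rotate_left(3, 6, k=1)): [6, 5, 4, 0, 3, 1, 7, 2]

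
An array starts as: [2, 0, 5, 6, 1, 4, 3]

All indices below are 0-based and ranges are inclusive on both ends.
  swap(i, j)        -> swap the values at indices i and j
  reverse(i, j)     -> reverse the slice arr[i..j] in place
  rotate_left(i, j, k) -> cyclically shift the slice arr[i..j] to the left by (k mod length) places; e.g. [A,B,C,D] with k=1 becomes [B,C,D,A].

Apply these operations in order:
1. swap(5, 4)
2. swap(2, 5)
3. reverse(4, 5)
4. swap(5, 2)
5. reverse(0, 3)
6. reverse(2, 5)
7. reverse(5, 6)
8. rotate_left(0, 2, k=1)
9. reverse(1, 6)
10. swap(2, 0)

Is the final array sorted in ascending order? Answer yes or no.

Answer: no

Derivation:
After 1 (swap(5, 4)): [2, 0, 5, 6, 4, 1, 3]
After 2 (swap(2, 5)): [2, 0, 1, 6, 4, 5, 3]
After 3 (reverse(4, 5)): [2, 0, 1, 6, 5, 4, 3]
After 4 (swap(5, 2)): [2, 0, 4, 6, 5, 1, 3]
After 5 (reverse(0, 3)): [6, 4, 0, 2, 5, 1, 3]
After 6 (reverse(2, 5)): [6, 4, 1, 5, 2, 0, 3]
After 7 (reverse(5, 6)): [6, 4, 1, 5, 2, 3, 0]
After 8 (rotate_left(0, 2, k=1)): [4, 1, 6, 5, 2, 3, 0]
After 9 (reverse(1, 6)): [4, 0, 3, 2, 5, 6, 1]
After 10 (swap(2, 0)): [3, 0, 4, 2, 5, 6, 1]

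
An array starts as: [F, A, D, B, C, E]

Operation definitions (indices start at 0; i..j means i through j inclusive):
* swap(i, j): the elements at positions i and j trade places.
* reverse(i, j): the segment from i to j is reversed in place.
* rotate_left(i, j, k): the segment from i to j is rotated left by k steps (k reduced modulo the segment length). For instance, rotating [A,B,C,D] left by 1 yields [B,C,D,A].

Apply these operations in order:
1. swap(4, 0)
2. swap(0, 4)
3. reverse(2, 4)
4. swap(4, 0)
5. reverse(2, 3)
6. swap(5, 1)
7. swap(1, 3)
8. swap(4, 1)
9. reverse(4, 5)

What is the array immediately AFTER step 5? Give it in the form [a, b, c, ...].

Answer: [D, A, B, C, F, E]

Derivation:
After 1 (swap(4, 0)): [C, A, D, B, F, E]
After 2 (swap(0, 4)): [F, A, D, B, C, E]
After 3 (reverse(2, 4)): [F, A, C, B, D, E]
After 4 (swap(4, 0)): [D, A, C, B, F, E]
After 5 (reverse(2, 3)): [D, A, B, C, F, E]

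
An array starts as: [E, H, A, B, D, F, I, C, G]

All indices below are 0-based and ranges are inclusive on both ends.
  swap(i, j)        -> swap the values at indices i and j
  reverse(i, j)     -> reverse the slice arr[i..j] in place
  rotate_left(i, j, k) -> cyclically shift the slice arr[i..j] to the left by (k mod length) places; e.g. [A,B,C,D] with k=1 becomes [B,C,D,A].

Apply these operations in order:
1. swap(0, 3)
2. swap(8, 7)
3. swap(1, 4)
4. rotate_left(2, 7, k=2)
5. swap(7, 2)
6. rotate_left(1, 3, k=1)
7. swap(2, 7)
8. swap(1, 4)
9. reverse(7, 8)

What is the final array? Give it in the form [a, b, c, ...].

Answer: [B, I, H, D, E, G, A, C, F]

Derivation:
After 1 (swap(0, 3)): [B, H, A, E, D, F, I, C, G]
After 2 (swap(8, 7)): [B, H, A, E, D, F, I, G, C]
After 3 (swap(1, 4)): [B, D, A, E, H, F, I, G, C]
After 4 (rotate_left(2, 7, k=2)): [B, D, H, F, I, G, A, E, C]
After 5 (swap(7, 2)): [B, D, E, F, I, G, A, H, C]
After 6 (rotate_left(1, 3, k=1)): [B, E, F, D, I, G, A, H, C]
After 7 (swap(2, 7)): [B, E, H, D, I, G, A, F, C]
After 8 (swap(1, 4)): [B, I, H, D, E, G, A, F, C]
After 9 (reverse(7, 8)): [B, I, H, D, E, G, A, C, F]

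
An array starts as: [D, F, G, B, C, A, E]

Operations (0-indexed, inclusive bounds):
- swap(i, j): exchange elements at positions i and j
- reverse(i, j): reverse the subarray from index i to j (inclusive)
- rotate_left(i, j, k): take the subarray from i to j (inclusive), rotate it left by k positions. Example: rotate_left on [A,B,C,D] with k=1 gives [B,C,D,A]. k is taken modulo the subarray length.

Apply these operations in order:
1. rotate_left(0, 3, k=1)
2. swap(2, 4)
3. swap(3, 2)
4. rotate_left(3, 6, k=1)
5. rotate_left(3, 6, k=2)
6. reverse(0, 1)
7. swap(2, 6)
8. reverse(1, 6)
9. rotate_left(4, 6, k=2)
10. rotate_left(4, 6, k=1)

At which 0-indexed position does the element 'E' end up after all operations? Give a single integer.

After 1 (rotate_left(0, 3, k=1)): [F, G, B, D, C, A, E]
After 2 (swap(2, 4)): [F, G, C, D, B, A, E]
After 3 (swap(3, 2)): [F, G, D, C, B, A, E]
After 4 (rotate_left(3, 6, k=1)): [F, G, D, B, A, E, C]
After 5 (rotate_left(3, 6, k=2)): [F, G, D, E, C, B, A]
After 6 (reverse(0, 1)): [G, F, D, E, C, B, A]
After 7 (swap(2, 6)): [G, F, A, E, C, B, D]
After 8 (reverse(1, 6)): [G, D, B, C, E, A, F]
After 9 (rotate_left(4, 6, k=2)): [G, D, B, C, F, E, A]
After 10 (rotate_left(4, 6, k=1)): [G, D, B, C, E, A, F]

Answer: 4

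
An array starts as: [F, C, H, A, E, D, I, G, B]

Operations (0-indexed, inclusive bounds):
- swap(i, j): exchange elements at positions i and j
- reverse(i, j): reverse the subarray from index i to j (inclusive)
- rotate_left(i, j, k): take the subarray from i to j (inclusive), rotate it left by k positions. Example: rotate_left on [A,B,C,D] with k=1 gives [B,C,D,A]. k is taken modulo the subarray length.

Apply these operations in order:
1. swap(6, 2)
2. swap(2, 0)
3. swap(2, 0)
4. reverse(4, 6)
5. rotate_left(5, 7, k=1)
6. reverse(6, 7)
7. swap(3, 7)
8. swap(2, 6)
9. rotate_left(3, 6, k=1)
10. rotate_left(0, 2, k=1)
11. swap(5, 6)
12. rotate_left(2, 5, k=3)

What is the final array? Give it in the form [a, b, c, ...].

Answer: [C, D, G, F, H, E, I, A, B]

Derivation:
After 1 (swap(6, 2)): [F, C, I, A, E, D, H, G, B]
After 2 (swap(2, 0)): [I, C, F, A, E, D, H, G, B]
After 3 (swap(2, 0)): [F, C, I, A, E, D, H, G, B]
After 4 (reverse(4, 6)): [F, C, I, A, H, D, E, G, B]
After 5 (rotate_left(5, 7, k=1)): [F, C, I, A, H, E, G, D, B]
After 6 (reverse(6, 7)): [F, C, I, A, H, E, D, G, B]
After 7 (swap(3, 7)): [F, C, I, G, H, E, D, A, B]
After 8 (swap(2, 6)): [F, C, D, G, H, E, I, A, B]
After 9 (rotate_left(3, 6, k=1)): [F, C, D, H, E, I, G, A, B]
After 10 (rotate_left(0, 2, k=1)): [C, D, F, H, E, I, G, A, B]
After 11 (swap(5, 6)): [C, D, F, H, E, G, I, A, B]
After 12 (rotate_left(2, 5, k=3)): [C, D, G, F, H, E, I, A, B]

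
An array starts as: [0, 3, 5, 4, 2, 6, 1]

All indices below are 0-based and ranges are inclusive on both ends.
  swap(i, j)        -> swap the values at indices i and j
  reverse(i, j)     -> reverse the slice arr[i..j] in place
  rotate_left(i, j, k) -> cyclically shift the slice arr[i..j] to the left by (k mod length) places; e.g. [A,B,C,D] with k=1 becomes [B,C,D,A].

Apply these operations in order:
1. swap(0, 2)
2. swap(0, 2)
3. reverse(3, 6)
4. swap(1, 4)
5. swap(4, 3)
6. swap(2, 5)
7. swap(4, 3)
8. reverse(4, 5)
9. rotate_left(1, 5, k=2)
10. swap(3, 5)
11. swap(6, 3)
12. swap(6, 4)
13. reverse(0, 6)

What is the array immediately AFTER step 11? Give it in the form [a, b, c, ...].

After 1 (swap(0, 2)): [5, 3, 0, 4, 2, 6, 1]
After 2 (swap(0, 2)): [0, 3, 5, 4, 2, 6, 1]
After 3 (reverse(3, 6)): [0, 3, 5, 1, 6, 2, 4]
After 4 (swap(1, 4)): [0, 6, 5, 1, 3, 2, 4]
After 5 (swap(4, 3)): [0, 6, 5, 3, 1, 2, 4]
After 6 (swap(2, 5)): [0, 6, 2, 3, 1, 5, 4]
After 7 (swap(4, 3)): [0, 6, 2, 1, 3, 5, 4]
After 8 (reverse(4, 5)): [0, 6, 2, 1, 5, 3, 4]
After 9 (rotate_left(1, 5, k=2)): [0, 1, 5, 3, 6, 2, 4]
After 10 (swap(3, 5)): [0, 1, 5, 2, 6, 3, 4]
After 11 (swap(6, 3)): [0, 1, 5, 4, 6, 3, 2]

Answer: [0, 1, 5, 4, 6, 3, 2]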